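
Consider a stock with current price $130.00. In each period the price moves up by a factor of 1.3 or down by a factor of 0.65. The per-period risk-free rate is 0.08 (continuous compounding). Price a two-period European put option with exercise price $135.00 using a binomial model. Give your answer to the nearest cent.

Risk-neutral probability p = (e^0.08 − 0.65)/(1.3 − 0.65) = 0.4333/0.6500 = 0.6666
Terminal stock prices: S_uu = 219.7, S_ud = 109.9, S_dd = 54.93
Terminal payoffs (K − S): max(-84.7, 0) = 0, max(25.15, 0) = 25.15, max(80.07, 0) = 80.07
Node u (S = 169): V_u = e^(−0.08)·[0.6666·0.0000 + 0.3334·25.1500] = 7.7404
Node d (S = 84.5): V_d = e^(−0.08)·[0.6666·25.1500 + 0.3334·80.0750] = 40.1207
Node 0 (S = 130): V_0 = e^(−0.08)·[0.6666·7.7404 + 0.3334·40.1207] = 17.1110

$17.11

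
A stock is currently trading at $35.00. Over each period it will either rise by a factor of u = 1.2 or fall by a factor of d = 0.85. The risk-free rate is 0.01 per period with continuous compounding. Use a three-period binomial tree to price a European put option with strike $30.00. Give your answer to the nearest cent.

$1.32

Risk-neutral probability p = (e^0.01 − 0.85)/(1.2 − 0.85) = 0.1601/0.3500 = 0.4573
Terminal stock prices: S_uuu = 60.48, S_uud = 42.84, S_udd = 30.34, S_ddd = 21.49
Terminal payoffs (K − S): max(-30.48, 0) = 0, max(-12.84, 0) = 0, max(-0.345, 0) = 0, max(8.506, 0) = 8.506
Node uu (S = 50.4): V_uu = e^(−0.01)·[0.4573·0.0000 + 0.5427·0.0000] = 0.0000
Node ud (S = 35.7): V_ud = e^(−0.01)·[0.4573·0.0000 + 0.5427·0.0000] = 0.0000
Node dd (S = 25.29): V_dd = e^(−0.01)·[0.4573·0.0000 + 0.5427·8.5056] = 4.5702
Node u (S = 42): V_u = e^(−0.01)·[0.4573·0.0000 + 0.5427·0.0000] = 0.0000
Node d (S = 29.75): V_d = e^(−0.01)·[0.4573·0.0000 + 0.5427·4.5702] = 2.4556
Node 0 (S = 35): V_0 = e^(−0.01)·[0.4573·0.0000 + 0.5427·2.4556] = 1.3194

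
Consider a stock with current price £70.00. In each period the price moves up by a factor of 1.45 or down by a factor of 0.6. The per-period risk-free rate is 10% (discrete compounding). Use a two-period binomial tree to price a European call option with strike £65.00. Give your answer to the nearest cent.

Risk-neutral probability p = (1 + 0.1 − 0.6)/(1.45 − 0.6) = 0.5000/0.8500 = 0.5882
Terminal stock prices: S_uu = 147.2, S_ud = 60.9, S_dd = 25.2
Terminal payoffs (S − K): max(82.18, 0) = 82.18, max(-4.1, 0) = 0, max(-39.8, 0) = 0
Node u (S = 101.5): V_u = 1/1.1·[0.5882·82.1750 + 0.4118·0.0000] = 43.9439
Node d (S = 42): V_d = 1/1.1·[0.5882·0.0000 + 0.4118·0.0000] = 0.0000
Node 0 (S = 70): V_0 = 1/1.1·[0.5882·43.9439 + 0.4118·0.0000] = 23.4994

£23.50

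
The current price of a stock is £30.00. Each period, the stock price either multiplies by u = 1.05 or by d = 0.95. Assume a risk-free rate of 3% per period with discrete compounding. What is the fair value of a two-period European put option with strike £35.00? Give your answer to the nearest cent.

Risk-neutral probability p = (1 + 0.03 − 0.95)/(1.05 − 0.95) = 0.0800/0.1000 = 0.8000
Terminal stock prices: S_uu = 33.08, S_ud = 29.92, S_dd = 27.07
Terminal payoffs (K − S): max(1.925, 0) = 1.925, max(5.075, 0) = 5.075, max(7.925, 0) = 7.925
Node u (S = 31.5): V_u = 1/1.03·[0.8000·1.9250 + 0.2000·5.0750] = 2.4806
Node d (S = 28.5): V_d = 1/1.03·[0.8000·5.0750 + 0.2000·7.9250] = 5.4806
Node 0 (S = 30): V_0 = 1/1.03·[0.8000·2.4806 + 0.2000·5.4806] = 2.9909

£2.99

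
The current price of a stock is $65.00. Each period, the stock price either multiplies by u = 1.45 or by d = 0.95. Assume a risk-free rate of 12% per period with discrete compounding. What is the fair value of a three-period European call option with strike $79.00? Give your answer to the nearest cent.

Risk-neutral probability p = (1 + 0.12 − 0.95)/(1.45 − 0.95) = 0.1700/0.5000 = 0.3400
Terminal stock prices: S_uuu = 198.2, S_uud = 129.8, S_udd = 85.06, S_ddd = 55.73
Terminal payoffs (S − K): max(119.2, 0) = 119.2, max(50.83, 0) = 50.83, max(6.061, 0) = 6.061, max(-23.27, 0) = 0
Node uu (S = 136.7): V_uu = 1/1.12·[0.3400·119.1606 + 0.6600·50.8294] = 66.1268
Node ud (S = 89.54): V_ud = 1/1.12·[0.3400·50.8294 + 0.6600·6.0606] = 19.0018
Node dd (S = 58.66): V_dd = 1/1.12·[0.3400·6.0606 + 0.6600·0.0000] = 1.8398
Node u (S = 94.25): V_u = 1/1.12·[0.3400·66.1268 + 0.6600·19.0018] = 31.2717
Node d (S = 61.75): V_d = 1/1.12·[0.3400·19.0018 + 0.6600·1.8398] = 6.8526
Node 0 (S = 65): V_0 = 1/1.12·[0.3400·31.2717 + 0.6600·6.8526] = 13.5313

$13.53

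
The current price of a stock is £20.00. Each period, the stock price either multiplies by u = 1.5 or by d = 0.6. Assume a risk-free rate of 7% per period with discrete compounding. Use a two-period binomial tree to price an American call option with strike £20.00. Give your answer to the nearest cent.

Risk-neutral probability p = (1 + 0.07 − 0.6)/(1.5 − 0.6) = 0.4700/0.9000 = 0.5222
Terminal stock prices: S_uu = 45, S_ud = 18, S_dd = 7.2
Terminal payoffs (S − K): max(25, 0) = 25, max(-2, 0) = 0, max(-12.8, 0) = 0
Node u (S = 30): continuation = 1/1.07·[0.5222·25.0000 + 0.4778·0.0000] = 12.2015; exercise value = 10.0000 ≤ continuation, so V_u = 12.2015
Node d (S = 12): continuation = 1/1.07·[0.5222·0.0000 + 0.4778·0.0000] = 0.0000; exercise value = 0.0000 ≤ continuation, so V_d = 0.0000
Node 0 (S = 20): continuation = 1/1.07·[0.5222·12.2015 + 0.4778·0.0000] = 5.9550; exercise value = 0.0000 ≤ continuation, so V_0 = 5.9550

£5.96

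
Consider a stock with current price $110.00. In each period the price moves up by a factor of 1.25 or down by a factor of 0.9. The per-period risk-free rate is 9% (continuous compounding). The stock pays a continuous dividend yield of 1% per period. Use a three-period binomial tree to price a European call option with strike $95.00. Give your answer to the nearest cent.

$35.45

Per-period risk-free factor R = e^0.09 = 1.0942; dividend-adjusted growth = e^(0.09−0.01) = 1.0833.
Risk-neutral probability p = (1.0833 − 0.9)/(1.25 − 0.9) = 0.1833/0.3500 = 0.5237
Terminal stock prices: S_uuu = 214.8, S_uud = 154.7, S_udd = 111.4, S_ddd = 80.19
Terminal payoffs (S − K): max(119.8, 0) = 119.8, max(59.69, 0) = 59.69, max(16.38, 0) = 16.38, max(-14.81, 0) = 0
Node uu (S = 171.9): V_uu = e^(−0.09)·[0.5237·119.8438 + 0.4763·59.6875] = 83.3414
Node ud (S = 123.8): V_ud = e^(−0.09)·[0.5237·59.6875 + 0.4763·16.3750] = 35.6952
Node dd (S = 89.1): V_dd = e^(−0.09)·[0.5237·16.3750 + 0.4763·0.0000] = 7.8372
Node u (S = 137.5): V_u = e^(−0.09)·[0.5237·83.3414 + 0.4763·35.6952] = 55.4266
Node d (S = 99): V_d = e^(−0.09)·[0.5237·35.6952 + 0.4763·7.8372] = 20.4956
Node 0 (S = 110): V_0 = e^(−0.09)·[0.5237·55.4266 + 0.4763·20.4956] = 35.4498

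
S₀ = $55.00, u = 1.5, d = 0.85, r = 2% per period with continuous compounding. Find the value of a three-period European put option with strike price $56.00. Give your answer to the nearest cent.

$8.42

Risk-neutral probability p = (e^0.02 − 0.85)/(1.5 − 0.85) = 0.1702/0.6500 = 0.2618
Terminal stock prices: S_uuu = 185.6, S_uud = 105.2, S_udd = 59.61, S_ddd = 33.78
Terminal payoffs (K − S): max(-129.6, 0) = 0, max(-49.19, 0) = 0, max(-3.606, 0) = 0, max(22.22, 0) = 22.22
Node uu (S = 123.8): V_uu = e^(−0.02)·[0.2618·0.0000 + 0.7382·0.0000] = 0.0000
Node ud (S = 70.12): V_ud = e^(−0.02)·[0.2618·0.0000 + 0.7382·0.0000] = 0.0000
Node dd (S = 39.74): V_dd = e^(−0.02)·[0.2618·0.0000 + 0.7382·22.2231] = 16.0792
Node u (S = 82.5): V_u = e^(−0.02)·[0.2618·0.0000 + 0.7382·0.0000] = 0.0000
Node d (S = 46.75): V_d = e^(−0.02)·[0.2618·0.0000 + 0.7382·16.0792] = 11.6339
Node 0 (S = 55): V_0 = e^(−0.02)·[0.2618·0.0000 + 0.7382·11.6339] = 8.4175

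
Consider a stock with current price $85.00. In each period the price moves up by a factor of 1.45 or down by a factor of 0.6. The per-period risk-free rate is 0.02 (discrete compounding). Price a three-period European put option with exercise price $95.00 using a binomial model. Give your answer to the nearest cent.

Risk-neutral probability p = (1 + 0.02 − 0.6)/(1.45 − 0.6) = 0.4200/0.8500 = 0.4941
Terminal stock prices: S_uuu = 259.1, S_uud = 107.2, S_udd = 44.37, S_ddd = 18.36
Terminal payoffs (K − S): max(-164.1, 0) = 0, max(-12.23, 0) = 0, max(50.63, 0) = 50.63, max(76.64, 0) = 76.64
Node uu (S = 178.7): V_uu = 1/1.02·[0.4941·0.0000 + 0.5059·0.0000] = 0.0000
Node ud (S = 73.95): V_ud = 1/1.02·[0.4941·0.0000 + 0.5059·50.6300] = 25.1106
Node dd (S = 30.6): V_dd = 1/1.02·[0.4941·50.6300 + 0.5059·76.6400] = 62.5373
Node u (S = 123.2): V_u = 1/1.02·[0.4941·0.0000 + 0.5059·25.1106] = 12.4539
Node d (S = 51): V_d = 1/1.02·[0.4941·25.1106 + 0.5059·62.5373] = 43.1805
Node 0 (S = 85): V_0 = 1/1.02·[0.4941·12.4539 + 0.5059·43.1805] = 27.4490

$27.45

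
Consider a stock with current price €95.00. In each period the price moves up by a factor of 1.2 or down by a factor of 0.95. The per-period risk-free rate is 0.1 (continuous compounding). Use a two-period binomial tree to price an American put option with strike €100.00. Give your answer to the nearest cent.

Risk-neutral probability p = (e^0.1 − 0.95)/(1.2 − 0.95) = 0.1552/0.2500 = 0.6207
Terminal stock prices: S_uu = 136.8, S_ud = 108.3, S_dd = 85.74
Terminal payoffs (K − S): max(-36.8, 0) = 0, max(-8.3, 0) = 0, max(14.26, 0) = 14.26
Node u (S = 114): continuation = e^(−0.1)·[0.6207·0.0000 + 0.3793·0.0000] = 0.0000; exercise value = 0.0000 ≤ continuation, so V_u = 0.0000
Node d (S = 90.25): continuation = e^(−0.1)·[0.6207·0.0000 + 0.3793·14.2625] = 4.8952; exercise value = 9.7500 > continuation, so V_d = 9.7500 (exercise)
Node 0 (S = 95): continuation = e^(−0.1)·[0.6207·0.0000 + 0.3793·9.7500] = 3.3464; exercise value = 5.0000 > continuation, so V_0 = 5.0000 (exercise)

€5.00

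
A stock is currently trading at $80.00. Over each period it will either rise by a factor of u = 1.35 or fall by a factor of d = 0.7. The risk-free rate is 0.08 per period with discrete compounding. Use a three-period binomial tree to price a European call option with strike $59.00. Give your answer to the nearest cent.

Risk-neutral probability p = (1 + 0.08 − 0.7)/(1.35 − 0.7) = 0.3800/0.6500 = 0.5846
Terminal stock prices: S_uuu = 196.8, S_uud = 102.1, S_udd = 52.92, S_ddd = 27.44
Terminal payoffs (S − K): max(137.8, 0) = 137.8, max(43.06, 0) = 43.06, max(-6.08, 0) = 0, max(-31.56, 0) = 0
Node uu (S = 145.8): V_uu = 1/1.08·[0.5846·137.8300 + 0.4154·43.0600] = 91.1704
Node ud (S = 75.6): V_ud = 1/1.08·[0.5846·43.0600 + 0.4154·0.0000] = 23.3088
Node dd (S = 39.2): V_dd = 1/1.08·[0.5846·0.0000 + 0.4154·0.0000] = 0.0000
Node u (S = 108): V_u = 1/1.08·[0.5846·91.1704 + 0.4154·23.3088] = 58.3164
Node d (S = 56): V_d = 1/1.08·[0.5846·23.3088 + 0.4154·0.0000] = 12.6173
Node 0 (S = 80): V_0 = 1/1.08·[0.5846·58.3164 + 0.4154·12.6173] = 36.4201

$36.42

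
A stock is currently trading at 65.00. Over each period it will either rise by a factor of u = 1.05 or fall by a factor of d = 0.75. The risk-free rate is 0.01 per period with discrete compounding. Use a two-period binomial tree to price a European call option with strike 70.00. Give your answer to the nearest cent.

Risk-neutral probability p = (1 + 0.01 − 0.75)/(1.05 − 0.75) = 0.2600/0.3000 = 0.8667
Terminal stock prices: S_uu = 71.66, S_ud = 51.19, S_dd = 36.56
Terminal payoffs (S − K): max(1.663, 0) = 1.663, max(-18.81, 0) = 0, max(-33.44, 0) = 0
Node u (S = 68.25): V_u = 1/1.01·[0.8667·1.6625 + 0.1333·0.0000] = 1.4266
Node d (S = 48.75): V_d = 1/1.01·[0.8667·0.0000 + 0.1333·0.0000] = 0.0000
Node 0 (S = 65): V_0 = 1/1.01·[0.8667·1.4266 + 0.1333·0.0000] = 1.2241

1.22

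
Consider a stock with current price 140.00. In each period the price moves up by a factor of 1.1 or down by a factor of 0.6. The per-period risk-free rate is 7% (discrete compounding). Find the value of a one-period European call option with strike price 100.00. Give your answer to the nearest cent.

Risk-neutral probability p = (1 + 0.07 − 0.6)/(1.1 − 0.6) = 0.4700/0.5000 = 0.9400
Terminal stock prices: S_u = 154, S_d = 84
Terminal payoffs (S − K): max(54, 0) = 54, max(-16, 0) = 0
Node 0 (S = 140): V_0 = 1/1.07·[0.9400·54.0000 + 0.0600·0.0000] = 47.4393

47.44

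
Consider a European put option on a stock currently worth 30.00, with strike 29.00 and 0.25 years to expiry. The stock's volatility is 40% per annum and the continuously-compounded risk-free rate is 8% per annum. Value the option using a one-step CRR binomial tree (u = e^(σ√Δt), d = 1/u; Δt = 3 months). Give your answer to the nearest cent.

2.17

CRR parameters: u = e^(σ√Δt) = e^(0.4·√0.25) = 1.2214, d = 1/u = 0.8187
Per-period rate: rΔt = 0.08·0.25 = 0.02, so R = e^0.02 = 1.0202
Risk-neutral probability p = (e^0.02 − 0.8187)/(1.2214 − 0.8187) = 0.2015/0.4027 = 0.5003
Terminal stock prices: S_u = 36.64, S_d = 24.56
Terminal payoffs (K − S): max(-7.642, 0) = 0, max(4.438, 0) = 4.438
Node 0 (S = 30): V_0 = e^(−0.02)·[0.5003·0.0000 + 0.4997·4.4381] = 2.1736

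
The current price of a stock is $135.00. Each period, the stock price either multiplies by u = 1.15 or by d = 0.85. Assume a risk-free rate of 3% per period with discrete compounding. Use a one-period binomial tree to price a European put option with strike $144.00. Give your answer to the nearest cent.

$11.36

Risk-neutral probability p = (1 + 0.03 − 0.85)/(1.15 − 0.85) = 0.1800/0.3000 = 0.6000
Terminal stock prices: S_u = 155.2, S_d = 114.8
Terminal payoffs (K − S): max(-11.25, 0) = 0, max(29.25, 0) = 29.25
Node 0 (S = 135): V_0 = 1/1.03·[0.6000·0.0000 + 0.4000·29.2500] = 11.3592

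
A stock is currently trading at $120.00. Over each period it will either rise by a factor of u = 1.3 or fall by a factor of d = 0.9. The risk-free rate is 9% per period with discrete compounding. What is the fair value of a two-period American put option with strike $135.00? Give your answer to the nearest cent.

Risk-neutral probability p = (1 + 0.09 − 0.9)/(1.3 − 0.9) = 0.1900/0.4000 = 0.4750
Terminal stock prices: S_uu = 202.8, S_ud = 140.4, S_dd = 97.2
Terminal payoffs (K − S): max(-67.8, 0) = 0, max(-5.4, 0) = 0, max(37.8, 0) = 37.8
Node u (S = 156): continuation = 1/1.09·[0.4750·0.0000 + 0.5250·0.0000] = 0.0000; exercise value = 0.0000 ≤ continuation, so V_u = 0.0000
Node d (S = 108): continuation = 1/1.09·[0.4750·0.0000 + 0.5250·37.8000] = 18.2064; exercise value = 27.0000 > continuation, so V_d = 27.0000 (exercise)
Node 0 (S = 120): continuation = 1/1.09·[0.4750·0.0000 + 0.5250·27.0000] = 13.0046; exercise value = 15.0000 > continuation, so V_0 = 15.0000 (exercise)

$15.00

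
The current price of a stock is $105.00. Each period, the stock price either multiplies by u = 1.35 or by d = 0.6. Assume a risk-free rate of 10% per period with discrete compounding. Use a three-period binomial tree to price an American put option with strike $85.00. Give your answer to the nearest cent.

$8.56

Risk-neutral probability p = (1 + 0.1 − 0.6)/(1.35 − 0.6) = 0.5000/0.7500 = 0.6667
Terminal stock prices: S_uuu = 258.3, S_uud = 114.8, S_udd = 51.03, S_ddd = 22.68
Terminal payoffs (K − S): max(-173.3, 0) = 0, max(-29.82, 0) = 0, max(33.97, 0) = 33.97, max(62.32, 0) = 62.32
Node uu (S = 191.4): continuation = 1/1.1·[0.6667·0.0000 + 0.3333·0.0000] = 0.0000; exercise value = 0.0000 ≤ continuation, so V_uu = 0.0000
Node ud (S = 85.05): continuation = 1/1.1·[0.6667·0.0000 + 0.3333·33.9700] = 10.2939; exercise value = 0.0000 ≤ continuation, so V_ud = 10.2939
Node dd (S = 37.8): continuation = 1/1.1·[0.6667·33.9700 + 0.3333·62.3200] = 39.4727; exercise value = 47.2000 > continuation, so V_dd = 47.2000 (exercise)
Node u (S = 141.8): continuation = 1/1.1·[0.6667·0.0000 + 0.3333·10.2939] = 3.1194; exercise value = 0.0000 ≤ continuation, so V_u = 3.1194
Node d (S = 63): continuation = 1/1.1·[0.6667·10.2939 + 0.3333·47.2000] = 20.5418; exercise value = 22.0000 > continuation, so V_d = 22.0000 (exercise)
Node 0 (S = 105): continuation = 1/1.1·[0.6667·3.1194 + 0.3333·22.0000] = 8.5572; exercise value = 0.0000 ≤ continuation, so V_0 = 8.5572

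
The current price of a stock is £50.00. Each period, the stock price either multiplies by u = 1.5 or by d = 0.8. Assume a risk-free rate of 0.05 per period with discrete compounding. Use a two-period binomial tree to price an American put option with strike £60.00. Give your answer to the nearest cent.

£12.24

Risk-neutral probability p = (1 + 0.05 − 0.8)/(1.5 − 0.8) = 0.2500/0.7000 = 0.3571
Terminal stock prices: S_uu = 112.5, S_ud = 60, S_dd = 32
Terminal payoffs (K − S): max(-52.5, 0) = 0, max(0, 0) = 0, max(28, 0) = 28
Node u (S = 75): continuation = 1/1.05·[0.3571·0.0000 + 0.6429·0.0000] = 0.0000; exercise value = 0.0000 ≤ continuation, so V_u = 0.0000
Node d (S = 40): continuation = 1/1.05·[0.3571·0.0000 + 0.6429·28.0000] = 17.1429; exercise value = 20.0000 > continuation, so V_d = 20.0000 (exercise)
Node 0 (S = 50): continuation = 1/1.05·[0.3571·0.0000 + 0.6429·20.0000] = 12.2449; exercise value = 10.0000 ≤ continuation, so V_0 = 12.2449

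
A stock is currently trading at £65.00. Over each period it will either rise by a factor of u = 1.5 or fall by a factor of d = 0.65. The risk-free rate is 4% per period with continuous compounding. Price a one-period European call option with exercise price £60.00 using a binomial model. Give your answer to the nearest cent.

£16.57

Risk-neutral probability p = (e^0.04 − 0.65)/(1.5 − 0.65) = 0.3908/0.8500 = 0.4598
Terminal stock prices: S_u = 97.5, S_d = 42.25
Terminal payoffs (S − K): max(37.5, 0) = 37.5, max(-17.75, 0) = 0
Node 0 (S = 65): V_0 = e^(−0.04)·[0.4598·37.5000 + 0.5402·0.0000] = 16.5656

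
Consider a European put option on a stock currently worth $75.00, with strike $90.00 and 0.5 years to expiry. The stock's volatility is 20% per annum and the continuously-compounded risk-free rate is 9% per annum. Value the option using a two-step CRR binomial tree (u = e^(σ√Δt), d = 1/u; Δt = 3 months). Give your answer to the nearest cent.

CRR parameters: u = e^(σ√Δt) = e^(0.2·√0.25) = 1.1052, d = 1/u = 0.9048
Per-period rate: rΔt = 0.09·0.25 = 0.0225, so R = e^0.0225 = 1.0228
Risk-neutral probability p = (e^0.0225 − 0.9048)/(1.1052 − 0.9048) = 0.1179/0.2003 = 0.5886
Terminal stock prices: S_uu = 91.61, S_ud = 75, S_dd = 61.4
Terminal payoffs (K − S): max(-1.605, 0) = 0, max(15, 0) = 15, max(28.6, 0) = 28.6
Node u (S = 82.89): V_u = e^(−0.0225)·[0.5886·0.0000 + 0.4114·15.0000] = 6.0336
Node d (S = 67.86): V_d = e^(−0.0225)·[0.5886·15.0000 + 0.4114·28.5952] = 20.1348
Node 0 (S = 75): V_0 = e^(−0.0225)·[0.5886·6.0336 + 0.4114·20.1348] = 11.5714

$11.57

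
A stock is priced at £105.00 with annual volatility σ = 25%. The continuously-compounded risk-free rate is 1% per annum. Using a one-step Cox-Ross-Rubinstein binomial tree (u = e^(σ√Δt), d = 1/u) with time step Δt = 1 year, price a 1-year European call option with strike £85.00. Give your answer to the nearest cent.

CRR parameters: u = e^(σ√Δt) = e^(0.25·√1) = 1.2840, d = 1/u = 0.7788
Per-period rate: rΔt = 0.01·1 = 0.01, so R = e^0.01 = 1.0101
Risk-neutral probability p = (e^0.01 − 0.7788)/(1.2840 − 0.7788) = 0.2312/0.5052 = 0.4577
Terminal stock prices: S_u = 134.8, S_d = 81.77
Terminal payoffs (S − K): max(49.82, 0) = 49.82, max(-3.226, 0) = 0
Node 0 (S = 105): V_0 = e^(−0.01)·[0.4577·49.8227 + 0.5423·0.0000] = 22.5777

£22.58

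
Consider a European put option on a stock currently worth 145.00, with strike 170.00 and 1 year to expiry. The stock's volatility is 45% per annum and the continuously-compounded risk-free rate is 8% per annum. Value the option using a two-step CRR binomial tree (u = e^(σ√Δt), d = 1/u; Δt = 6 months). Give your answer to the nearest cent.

34.44

CRR parameters: u = e^(σ√Δt) = e^(0.45·√0.5) = 1.3746, d = 1/u = 0.7275
Per-period rate: rΔt = 0.08·0.5 = 0.04, so R = e^0.04 = 1.0408
Risk-neutral probability p = (e^0.04 − 0.7275)/(1.3746 − 0.7275) = 0.3134/0.6472 = 0.4842
Terminal stock prices: S_uu = 274, S_ud = 145, S_dd = 76.73
Terminal payoffs (K − S): max(-104, 0) = 0, max(25, 0) = 25, max(93.27, 0) = 93.27
Node u (S = 199.3): V_u = e^(−0.04)·[0.4842·0.0000 + 0.5158·25.0000] = 12.3900
Node d (S = 105.5): V_d = e^(−0.04)·[0.4842·25.0000 + 0.5158·93.2666] = 57.8527
Node 0 (S = 145): V_0 = e^(−0.04)·[0.4842·12.3900 + 0.5158·57.8527] = 34.4355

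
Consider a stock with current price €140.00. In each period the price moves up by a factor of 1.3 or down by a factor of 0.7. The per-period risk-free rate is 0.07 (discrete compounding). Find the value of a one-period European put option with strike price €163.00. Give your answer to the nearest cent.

Risk-neutral probability p = (1 + 0.07 − 0.7)/(1.3 − 0.7) = 0.3700/0.6000 = 0.6167
Terminal stock prices: S_u = 182, S_d = 98
Terminal payoffs (K − S): max(-19, 0) = 0, max(65, 0) = 65
Node 0 (S = 140): V_0 = 1/1.07·[0.6167·0.0000 + 0.3833·65.0000] = 23.2866

€23.29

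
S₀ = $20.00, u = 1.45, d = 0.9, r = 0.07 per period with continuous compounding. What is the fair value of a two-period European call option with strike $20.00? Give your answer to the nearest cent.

$4.17

Risk-neutral probability p = (e^0.07 − 0.9)/(1.45 − 0.9) = 0.1725/0.5500 = 0.3137
Terminal stock prices: S_uu = 42.05, S_ud = 26.1, S_dd = 16.2
Terminal payoffs (S − K): max(22.05, 0) = 22.05, max(6.1, 0) = 6.1, max(-3.8, 0) = 0
Node u (S = 29): V_u = e^(−0.07)·[0.3137·22.0500 + 0.6863·6.1000] = 10.3521
Node d (S = 18): V_d = e^(−0.07)·[0.3137·6.1000 + 0.6863·0.0000] = 1.7839
Node 0 (S = 20): V_0 = e^(−0.07)·[0.3137·10.3521 + 0.6863·1.7839] = 4.1691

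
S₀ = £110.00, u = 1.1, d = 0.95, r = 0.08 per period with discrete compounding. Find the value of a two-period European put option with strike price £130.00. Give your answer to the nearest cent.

£3.45

Risk-neutral probability p = (1 + 0.08 − 0.95)/(1.1 − 0.95) = 0.1300/0.1500 = 0.8667
Terminal stock prices: S_uu = 133.1, S_ud = 115, S_dd = 99.27
Terminal payoffs (K − S): max(-3.1, 0) = 0, max(15.05, 0) = 15.05, max(30.73, 0) = 30.73
Node u (S = 121): V_u = 1/1.08·[0.8667·0.0000 + 0.1333·15.0500] = 1.8580
Node d (S = 104.5): V_d = 1/1.08·[0.8667·15.0500 + 0.1333·30.7250] = 15.8704
Node 0 (S = 110): V_0 = 1/1.08·[0.8667·1.8580 + 0.1333·15.8704] = 3.4503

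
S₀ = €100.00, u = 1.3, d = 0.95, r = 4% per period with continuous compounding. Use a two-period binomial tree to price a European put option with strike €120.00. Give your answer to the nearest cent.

€15.06

Risk-neutral probability p = (e^0.04 − 0.95)/(1.3 − 0.95) = 0.0908/0.3500 = 0.2595
Terminal stock prices: S_uu = 169, S_ud = 123.5, S_dd = 90.25
Terminal payoffs (K − S): max(-49, 0) = 0, max(-3.5, 0) = 0, max(29.75, 0) = 29.75
Node u (S = 130): V_u = e^(−0.04)·[0.2595·0.0000 + 0.7405·0.0000] = 0.0000
Node d (S = 95): V_d = e^(−0.04)·[0.2595·0.0000 + 0.7405·29.7500] = 21.1672
Node 0 (S = 100): V_0 = e^(−0.04)·[0.2595·0.0000 + 0.7405·21.1672] = 15.0606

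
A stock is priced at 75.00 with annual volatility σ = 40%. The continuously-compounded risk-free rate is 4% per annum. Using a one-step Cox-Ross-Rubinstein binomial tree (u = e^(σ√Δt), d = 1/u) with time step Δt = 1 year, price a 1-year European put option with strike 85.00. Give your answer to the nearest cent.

18.32

CRR parameters: u = e^(σ√Δt) = e^(0.4·√1) = 1.4918, d = 1/u = 0.6703
Per-period rate: rΔt = 0.04·1 = 0.04, so R = e^0.04 = 1.0408
Risk-neutral probability p = (e^0.04 − 0.6703)/(1.4918 − 0.6703) = 0.3705/0.8215 = 0.4510
Terminal stock prices: S_u = 111.9, S_d = 50.27
Terminal payoffs (K − S): max(-26.89, 0) = 0, max(34.73, 0) = 34.73
Node 0 (S = 75): V_0 = e^(−0.04)·[0.4510·0.0000 + 0.5490·34.7260] = 18.3174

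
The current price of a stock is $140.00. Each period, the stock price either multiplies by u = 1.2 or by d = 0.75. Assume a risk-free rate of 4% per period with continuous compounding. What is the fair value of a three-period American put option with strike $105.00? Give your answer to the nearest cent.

Risk-neutral probability p = (e^0.04 − 0.75)/(1.2 − 0.75) = 0.2908/0.4500 = 0.6462
Terminal stock prices: S_uuu = 241.9, S_uud = 151.2, S_udd = 94.5, S_ddd = 59.06
Terminal payoffs (K − S): max(-136.9, 0) = 0, max(-46.2, 0) = 0, max(10.5, 0) = 10.5, max(45.94, 0) = 45.94
Node uu (S = 201.6): continuation = e^(−0.04)·[0.6462·0.0000 + 0.3538·0.0000] = 0.0000; exercise value = 0.0000 ≤ continuation, so V_uu = 0.0000
Node ud (S = 126): continuation = e^(−0.04)·[0.6462·0.0000 + 0.3538·10.5000] = 3.5688; exercise value = 0.0000 ≤ continuation, so V_ud = 3.5688
Node dd (S = 78.75): continuation = e^(−0.04)·[0.6462·10.5000 + 0.3538·45.9375] = 22.1329; exercise value = 26.2500 > continuation, so V_dd = 26.2500 (exercise)
Node u (S = 168): continuation = e^(−0.04)·[0.6462·0.0000 + 0.3538·3.5688] = 1.2130; exercise value = 0.0000 ≤ continuation, so V_u = 1.2130
Node d (S = 105): continuation = e^(−0.04)·[0.6462·3.5688 + 0.3538·26.2500] = 11.1378; exercise value = 0.0000 ≤ continuation, so V_d = 11.1378
Node 0 (S = 140): continuation = e^(−0.04)·[0.6462·1.2130 + 0.3538·11.1378] = 4.5387; exercise value = 0.0000 ≤ continuation, so V_0 = 4.5387

$4.54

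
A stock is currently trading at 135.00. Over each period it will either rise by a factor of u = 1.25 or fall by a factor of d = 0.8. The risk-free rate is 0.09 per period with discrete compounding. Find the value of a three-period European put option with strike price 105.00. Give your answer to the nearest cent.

1.25

Risk-neutral probability p = (1 + 0.09 − 0.8)/(1.25 − 0.8) = 0.2900/0.4500 = 0.6444
Terminal stock prices: S_uuu = 263.7, S_uud = 168.8, S_udd = 108, S_ddd = 69.12
Terminal payoffs (K − S): max(-158.7, 0) = 0, max(-63.75, 0) = 0, max(-3, 0) = 0, max(35.88, 0) = 35.88
Node uu (S = 210.9): V_uu = 1/1.09·[0.6444·0.0000 + 0.3556·0.0000] = 0.0000
Node ud (S = 135): V_ud = 1/1.09·[0.6444·0.0000 + 0.3556·0.0000] = 0.0000
Node dd (S = 86.4): V_dd = 1/1.09·[0.6444·0.0000 + 0.3556·35.8800] = 11.7040
Node u (S = 168.8): V_u = 1/1.09·[0.6444·0.0000 + 0.3556·0.0000] = 0.0000
Node d (S = 108): V_d = 1/1.09·[0.6444·0.0000 + 0.3556·11.7040] = 3.8178
Node 0 (S = 135): V_0 = 1/1.09·[0.6444·0.0000 + 0.3556·3.8178] = 1.2454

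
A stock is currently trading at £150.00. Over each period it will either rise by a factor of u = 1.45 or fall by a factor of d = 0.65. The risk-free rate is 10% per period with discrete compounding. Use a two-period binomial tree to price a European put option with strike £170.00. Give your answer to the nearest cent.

Risk-neutral probability p = (1 + 0.1 − 0.65)/(1.45 − 0.65) = 0.4500/0.8000 = 0.5625
Terminal stock prices: S_uu = 315.4, S_ud = 141.4, S_dd = 63.38
Terminal payoffs (K − S): max(-145.4, 0) = 0, max(28.62, 0) = 28.62, max(106.6, 0) = 106.6
Node u (S = 217.5): V_u = 1/1.1·[0.5625·0.0000 + 0.4375·28.6250] = 11.3849
Node d (S = 97.5): V_d = 1/1.1·[0.5625·28.6250 + 0.4375·106.6250] = 57.0455
Node 0 (S = 150): V_0 = 1/1.1·[0.5625·11.3849 + 0.4375·57.0455] = 28.5104

£28.51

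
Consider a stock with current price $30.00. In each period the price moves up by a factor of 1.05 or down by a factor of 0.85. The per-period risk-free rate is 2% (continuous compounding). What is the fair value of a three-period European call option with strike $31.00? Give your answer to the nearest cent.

Risk-neutral probability p = (e^0.02 − 0.85)/(1.05 − 0.85) = 0.1702/0.2000 = 0.8510
Terminal stock prices: S_uuu = 34.73, S_uud = 28.11, S_udd = 22.76, S_ddd = 18.42
Terminal payoffs (S − K): max(3.729, 0) = 3.729, max(-2.886, 0) = 0, max(-8.241, 0) = 0, max(-12.58, 0) = 0
Node uu (S = 33.08): V_uu = e^(−0.02)·[0.8510·3.7288 + 0.1490·0.0000] = 3.1104
Node ud (S = 26.77): V_ud = e^(−0.02)·[0.8510·0.0000 + 0.1490·0.0000] = 0.0000
Node dd (S = 21.67): V_dd = e^(−0.02)·[0.8510·0.0000 + 0.1490·0.0000] = 0.0000
Node u (S = 31.5): V_u = e^(−0.02)·[0.8510·3.1104 + 0.1490·0.0000] = 2.5945
Node d (S = 25.5): V_d = e^(−0.02)·[0.8510·0.0000 + 0.1490·0.0000] = 0.0000
Node 0 (S = 30): V_0 = e^(−0.02)·[0.8510·2.5945 + 0.1490·0.0000] = 2.1642

$2.16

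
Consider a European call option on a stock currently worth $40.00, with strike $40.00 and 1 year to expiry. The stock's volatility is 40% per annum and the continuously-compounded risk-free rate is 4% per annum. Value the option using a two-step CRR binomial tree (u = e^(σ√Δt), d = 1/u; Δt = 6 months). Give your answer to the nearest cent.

CRR parameters: u = e^(σ√Δt) = e^(0.4·√0.5) = 1.3269, d = 1/u = 0.7536
Per-period rate: rΔt = 0.04·0.5 = 0.02, so R = e^0.02 = 1.0202
Risk-neutral probability p = (e^0.02 − 0.7536)/(1.3269 − 0.7536) = 0.2666/0.5733 = 0.4650
Terminal stock prices: S_uu = 70.43, S_ud = 40, S_dd = 22.72
Terminal payoffs (S − K): max(30.43, 0) = 30.43, max(0, 0) = 0, max(-17.28, 0) = 0
Node u (S = 53.08): V_u = e^(−0.02)·[0.4650·30.4262 + 0.5350·0.0000] = 13.8679
Node d (S = 30.15): V_d = e^(−0.02)·[0.4650·0.0000 + 0.5350·0.0000] = 0.0000
Node 0 (S = 40): V_0 = e^(−0.02)·[0.4650·13.8679 + 0.5350·0.0000] = 6.3208

$6.32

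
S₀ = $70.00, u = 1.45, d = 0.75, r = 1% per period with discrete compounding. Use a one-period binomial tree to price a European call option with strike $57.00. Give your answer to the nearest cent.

Risk-neutral probability p = (1 + 0.01 − 0.75)/(1.45 − 0.75) = 0.2600/0.7000 = 0.3714
Terminal stock prices: S_u = 101.5, S_d = 52.5
Terminal payoffs (S − K): max(44.5, 0) = 44.5, max(-4.5, 0) = 0
Node 0 (S = 70): V_0 = 1/1.01·[0.3714·44.5000 + 0.6286·0.0000] = 16.3649

$16.36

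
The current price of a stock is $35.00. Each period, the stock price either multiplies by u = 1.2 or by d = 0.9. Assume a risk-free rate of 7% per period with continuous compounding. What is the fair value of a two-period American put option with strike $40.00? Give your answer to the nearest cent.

Risk-neutral probability p = (e^0.07 − 0.9)/(1.2 − 0.9) = 0.1725/0.3000 = 0.5750
Terminal stock prices: S_uu = 50.4, S_ud = 37.8, S_dd = 28.35
Terminal payoffs (K − S): max(-10.4, 0) = 0, max(2.2, 0) = 2.2, max(11.65, 0) = 11.65
Node u (S = 42): continuation = e^(−0.07)·[0.5750·0.0000 + 0.4250·2.2000] = 0.8717; exercise value = 0.0000 ≤ continuation, so V_u = 0.8717
Node d (S = 31.5): continuation = e^(−0.07)·[0.5750·2.2000 + 0.4250·11.6500] = 5.7958; exercise value = 8.5000 > continuation, so V_d = 8.5000 (exercise)
Node 0 (S = 35): continuation = e^(−0.07)·[0.5750·0.8717 + 0.4250·8.5000] = 3.8354; exercise value = 5.0000 > continuation, so V_0 = 5.0000 (exercise)

$5.00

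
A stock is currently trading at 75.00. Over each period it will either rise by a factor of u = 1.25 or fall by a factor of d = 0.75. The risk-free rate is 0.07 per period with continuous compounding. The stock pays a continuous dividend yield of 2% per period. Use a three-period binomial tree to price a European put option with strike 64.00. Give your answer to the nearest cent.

4.25

Per-period risk-free factor R = e^0.07 = 1.0725; dividend-adjusted growth = e^(0.07−0.02) = 1.0513.
Risk-neutral probability p = (1.0513 − 0.75)/(1.25 − 0.75) = 0.3013/0.5000 = 0.6025
Terminal stock prices: S_uuu = 146.5, S_uud = 87.89, S_udd = 52.73, S_ddd = 31.64
Terminal payoffs (K − S): max(-82.48, 0) = 0, max(-23.89, 0) = 0, max(11.27, 0) = 11.27, max(32.36, 0) = 32.36
Node uu (S = 117.2): V_uu = e^(−0.07)·[0.6025·0.0000 + 0.3975·0.0000] = 0.0000
Node ud (S = 70.31): V_ud = e^(−0.07)·[0.6025·0.0000 + 0.3975·11.2656] = 4.1749
Node dd (S = 42.19): V_dd = e^(−0.07)·[0.6025·11.2656 + 0.3975·32.3594] = 18.3211
Node u (S = 93.75): V_u = e^(−0.07)·[0.6025·0.0000 + 0.3975·4.1749] = 1.5472
Node d (S = 56.25): V_d = e^(−0.07)·[0.6025·4.1749 + 0.3975·18.3211] = 9.1350
Node 0 (S = 75): V_0 = e^(−0.07)·[0.6025·1.5472 + 0.3975·9.1350] = 4.2545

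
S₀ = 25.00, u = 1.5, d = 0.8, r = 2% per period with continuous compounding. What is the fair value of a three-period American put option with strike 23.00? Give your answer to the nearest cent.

3.16

Risk-neutral probability p = (e^0.02 − 0.8)/(1.5 − 0.8) = 0.2202/0.7000 = 0.3146
Terminal stock prices: S_uuu = 84.38, S_uud = 45, S_udd = 24, S_ddd = 12.8
Terminal payoffs (K − S): max(-61.38, 0) = 0, max(-22, 0) = 0, max(-1, 0) = 0, max(10.2, 0) = 10.2
Node uu (S = 56.25): continuation = e^(−0.02)·[0.3146·0.0000 + 0.6854·0.0000] = 0.0000; exercise value = 0.0000 ≤ continuation, so V_uu = 0.0000
Node ud (S = 30): continuation = e^(−0.02)·[0.3146·0.0000 + 0.6854·0.0000] = 0.0000; exercise value = 0.0000 ≤ continuation, so V_ud = 0.0000
Node dd (S = 16): continuation = e^(−0.02)·[0.3146·0.0000 + 0.6854·10.2000] = 6.8529; exercise value = 7.0000 > continuation, so V_dd = 7.0000 (exercise)
Node u (S = 37.5): continuation = e^(−0.02)·[0.3146·0.0000 + 0.6854·0.0000] = 0.0000; exercise value = 0.0000 ≤ continuation, so V_u = 0.0000
Node d (S = 20): continuation = e^(−0.02)·[0.3146·0.0000 + 0.6854·7.0000] = 4.7030; exercise value = 3.0000 ≤ continuation, so V_d = 4.7030
Node 0 (S = 25): continuation = e^(−0.02)·[0.3146·0.0000 + 0.6854·4.7030] = 3.1597; exercise value = 0.0000 ≤ continuation, so V_0 = 3.1597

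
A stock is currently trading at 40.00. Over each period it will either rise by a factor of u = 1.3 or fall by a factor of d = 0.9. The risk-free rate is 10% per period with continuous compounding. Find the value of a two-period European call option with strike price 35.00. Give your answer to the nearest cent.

11.85

Risk-neutral probability p = (e^0.1 − 0.9)/(1.3 − 0.9) = 0.2052/0.4000 = 0.5129
Terminal stock prices: S_uu = 67.6, S_ud = 46.8, S_dd = 32.4
Terminal payoffs (S − K): max(32.6, 0) = 32.6, max(11.8, 0) = 11.8, max(-2.6, 0) = 0
Node u (S = 52): V_u = e^(−0.1)·[0.5129·32.6000 + 0.4871·11.8000] = 20.3307
Node d (S = 36): V_d = e^(−0.1)·[0.5129·11.8000 + 0.4871·0.0000] = 5.4766
Node 0 (S = 40): V_0 = e^(−0.1)·[0.5129·20.3307 + 0.4871·5.4766] = 11.8494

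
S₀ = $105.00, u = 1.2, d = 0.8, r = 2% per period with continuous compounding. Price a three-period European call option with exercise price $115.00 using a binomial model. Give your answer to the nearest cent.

Risk-neutral probability p = (e^0.02 − 0.8)/(1.2 − 0.8) = 0.2202/0.4000 = 0.5505
Terminal stock prices: S_uuu = 181.4, S_uud = 121, S_udd = 80.64, S_ddd = 53.76
Terminal payoffs (S − K): max(66.44, 0) = 66.44, max(5.96, 0) = 5.96, max(-34.36, 0) = 0, max(-61.24, 0) = 0
Node uu (S = 151.2): V_uu = e^(−0.02)·[0.5505·66.4400 + 0.4495·5.9600] = 38.4772
Node ud (S = 100.8): V_ud = e^(−0.02)·[0.5505·5.9600 + 0.4495·0.0000] = 3.2160
Node dd (S = 67.2): V_dd = e^(−0.02)·[0.5505·0.0000 + 0.4495·0.0000] = 0.0000
Node u (S = 126): V_u = e^(−0.02)·[0.5505·38.4772 + 0.4495·3.2160] = 22.1793
Node d (S = 84): V_d = e^(−0.02)·[0.5505·3.2160 + 0.4495·0.0000] = 1.7354
Node 0 (S = 105): V_0 = e^(−0.02)·[0.5505·22.1793 + 0.4495·1.7354] = 12.7326

$12.73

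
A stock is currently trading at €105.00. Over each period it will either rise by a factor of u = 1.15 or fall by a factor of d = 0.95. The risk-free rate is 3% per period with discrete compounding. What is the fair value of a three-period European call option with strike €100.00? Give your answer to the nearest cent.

Risk-neutral probability p = (1 + 0.03 − 0.95)/(1.15 − 0.95) = 0.0800/0.2000 = 0.4000
Terminal stock prices: S_uuu = 159.7, S_uud = 131.9, S_udd = 109, S_ddd = 90.02
Terminal payoffs (S − K): max(59.69, 0) = 59.69, max(31.92, 0) = 31.92, max(8.977, 0) = 8.977, max(-9.976, 0) = 0
Node uu (S = 138.9): V_uu = 1/1.03·[0.4000·59.6919 + 0.6000·31.9194] = 41.7751
Node ud (S = 114.7): V_ud = 1/1.03·[0.4000·31.9194 + 0.6000·8.9769] = 17.6251
Node dd (S = 94.76): V_dd = 1/1.03·[0.4000·8.9769 + 0.6000·0.0000] = 3.4862
Node u (S = 120.7): V_u = 1/1.03·[0.4000·41.7751 + 0.6000·17.6251] = 26.4904
Node d (S = 99.75): V_d = 1/1.03·[0.4000·17.6251 + 0.6000·3.4862] = 8.8755
Node 0 (S = 105): V_0 = 1/1.03·[0.4000·26.4904 + 0.6000·8.8755] = 15.4577

€15.46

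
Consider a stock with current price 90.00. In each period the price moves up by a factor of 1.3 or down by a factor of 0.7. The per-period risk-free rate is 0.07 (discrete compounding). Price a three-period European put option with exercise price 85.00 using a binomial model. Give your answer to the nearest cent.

8.63

Risk-neutral probability p = (1 + 0.07 − 0.7)/(1.3 − 0.7) = 0.3700/0.6000 = 0.6167
Terminal stock prices: S_uuu = 197.7, S_uud = 106.5, S_udd = 57.33, S_ddd = 30.87
Terminal payoffs (K − S): max(-112.7, 0) = 0, max(-21.47, 0) = 0, max(27.67, 0) = 27.67, max(54.13, 0) = 54.13
Node uu (S = 152.1): V_uu = 1/1.07·[0.6167·0.0000 + 0.3833·0.0000] = 0.0000
Node ud (S = 81.9): V_ud = 1/1.07·[0.6167·0.0000 + 0.3833·27.6700] = 9.9129
Node dd (S = 44.1): V_dd = 1/1.07·[0.6167·27.6700 + 0.3833·54.1300] = 35.3393
Node u (S = 117): V_u = 1/1.07·[0.6167·0.0000 + 0.3833·9.9129] = 3.5514
Node d (S = 63): V_d = 1/1.07·[0.6167·9.9129 + 0.3833·35.3393] = 18.3735
Node 0 (S = 90): V_0 = 1/1.07·[0.6167·3.5514 + 0.3833·18.3735] = 8.6292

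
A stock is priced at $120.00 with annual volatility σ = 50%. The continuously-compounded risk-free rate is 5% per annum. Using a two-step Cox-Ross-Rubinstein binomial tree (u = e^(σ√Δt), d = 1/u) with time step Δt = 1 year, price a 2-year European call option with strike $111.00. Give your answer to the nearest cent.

CRR parameters: u = e^(σ√Δt) = e^(0.5·√1) = 1.6487, d = 1/u = 0.6065
Per-period rate: rΔt = 0.05·1 = 0.05, so R = e^0.05 = 1.0513
Risk-neutral probability p = (e^0.05 − 0.6065)/(1.6487 − 0.6065) = 0.4447/1.0422 = 0.4267
Terminal stock prices: S_uu = 326.2, S_ud = 120, S_dd = 44.15
Terminal payoffs (S − K): max(215.2, 0) = 215.2, max(9, 0) = 9, max(-66.85, 0) = 0
Node u (S = 197.8): V_u = e^(−0.05)·[0.4267·215.1938 + 0.5733·9.0000] = 92.2601
Node d (S = 72.78): V_d = e^(−0.05)·[0.4267·9.0000 + 0.5733·0.0000] = 3.6533
Node 0 (S = 120): V_0 = e^(−0.05)·[0.4267·92.2601 + 0.5733·3.6533] = 39.4428

$39.44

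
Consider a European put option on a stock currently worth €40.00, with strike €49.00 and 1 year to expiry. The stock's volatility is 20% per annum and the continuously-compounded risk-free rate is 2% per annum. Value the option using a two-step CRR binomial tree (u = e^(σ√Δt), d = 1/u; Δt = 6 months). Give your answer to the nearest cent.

CRR parameters: u = e^(σ√Δt) = e^(0.2·√0.5) = 1.1519, d = 1/u = 0.8681
Per-period rate: rΔt = 0.02·0.5 = 0.01, so R = e^0.01 = 1.0101
Risk-neutral probability p = (e^0.01 − 0.8681)/(1.1519 − 0.8681) = 0.1419/0.2838 = 0.5001
Terminal stock prices: S_uu = 53.08, S_ud = 40, S_dd = 30.15
Terminal payoffs (K − S): max(-4.076, 0) = 0, max(9, 0) = 9, max(18.85, 0) = 18.85
Node u (S = 46.08): V_u = e^(−0.01)·[0.5001·0.0000 + 0.4999·9.0000] = 4.4542
Node d (S = 34.72): V_d = e^(−0.01)·[0.5001·9.0000 + 0.4999·18.8545] = 13.7875
Node 0 (S = 40): V_0 = e^(−0.01)·[0.5001·4.4542 + 0.4999·13.7875] = 9.0290

€9.03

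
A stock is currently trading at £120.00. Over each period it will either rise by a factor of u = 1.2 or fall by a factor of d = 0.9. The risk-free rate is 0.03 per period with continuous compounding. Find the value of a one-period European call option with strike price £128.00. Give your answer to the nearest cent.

£6.75

Risk-neutral probability p = (e^0.03 − 0.9)/(1.2 − 0.9) = 0.1305/0.3000 = 0.4348
Terminal stock prices: S_u = 144, S_d = 108
Terminal payoffs (S − K): max(16, 0) = 16, max(-20, 0) = 0
Node 0 (S = 120): V_0 = e^(−0.03)·[0.4348·16.0000 + 0.5652·0.0000] = 6.7519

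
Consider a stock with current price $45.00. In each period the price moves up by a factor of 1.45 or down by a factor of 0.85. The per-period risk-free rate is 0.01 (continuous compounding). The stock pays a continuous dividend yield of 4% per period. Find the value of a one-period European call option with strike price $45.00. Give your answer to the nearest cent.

$4.02

Per-period risk-free factor R = e^0.01 = 1.0101; dividend-adjusted growth = e^(0.01−0.04) = 0.9704.
Risk-neutral probability p = (0.9704 − 0.85)/(1.45 − 0.85) = 0.1204/0.6000 = 0.2007
Terminal stock prices: S_u = 65.25, S_d = 38.25
Terminal payoffs (S − K): max(20.25, 0) = 20.25, max(-6.75, 0) = 0
Node 0 (S = 45): V_0 = e^(−0.01)·[0.2007·20.2500 + 0.7993·0.0000] = 4.0246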